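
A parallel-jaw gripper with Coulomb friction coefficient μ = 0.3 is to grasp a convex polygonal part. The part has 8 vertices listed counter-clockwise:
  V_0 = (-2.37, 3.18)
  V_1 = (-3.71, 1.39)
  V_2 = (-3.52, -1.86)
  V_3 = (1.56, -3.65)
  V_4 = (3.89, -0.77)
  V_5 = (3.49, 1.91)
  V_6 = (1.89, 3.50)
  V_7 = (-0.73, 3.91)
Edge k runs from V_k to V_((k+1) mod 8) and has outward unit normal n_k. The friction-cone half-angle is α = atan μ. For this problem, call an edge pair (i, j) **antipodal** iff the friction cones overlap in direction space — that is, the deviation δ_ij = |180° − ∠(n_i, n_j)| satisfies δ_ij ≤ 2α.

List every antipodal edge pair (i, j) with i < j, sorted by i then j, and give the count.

α = atan 0.3 = 16.70°;  2α = 33.40°
n_0 = (-0.8005, +0.5993)
n_1 = (-0.9983, -0.0584)
n_2 = (-0.3323, -0.9432)
n_3 = (+0.7774, -0.6290)
n_4 = (+0.9890, +0.1476)
n_5 = (+0.7049, +0.7093)
n_6 = (+0.1546, +0.9880)
n_7 = (-0.4067, +0.9136)
  (0,1): δ = 139.84°  ·
  (0,2): δ = 72.59°  ·
  (0,3): δ = 2.16°  ✓
  (0,4): δ = 45.31°  ·
  (0,5): δ = 82.00°  ·
  (0,6): δ = 117.92°  ·
  (0,7): δ = 150.81°  ·
  (1,2): δ = 112.76°  ·
  (1,3): δ = 42.32°  ·
  (1,4): δ = 5.14°  ✓
  (1,5): δ = 41.83°  ·
  (1,6): δ = 77.76°  ·
  (1,7): δ = 110.65°  ·
  (2,3): δ = 109.56°  ·
  (2,4): δ = 62.10°  ·
  (2,5): δ = 25.41°  ✓
  (2,6): δ = 10.52°  ✓
  (2,7): δ = 43.41°  ·
  (3,4): δ = 132.54°  ·
  (3,5): δ = 95.85°  ·
  (3,6): δ = 59.92°  ·
  (3,7): δ = 27.03°  ✓
  (4,5): δ = 143.31°  ·
  (4,6): δ = 107.38°  ·
  (4,7): δ = 74.49°  ·
  (5,6): δ = 144.07°  ·
  (5,7): δ = 111.18°  ·
  (6,7): δ = 147.11°  ·
antipodal pairs: 5

count = 5; pairs: (0,3), (1,4), (2,5), (2,6), (3,7)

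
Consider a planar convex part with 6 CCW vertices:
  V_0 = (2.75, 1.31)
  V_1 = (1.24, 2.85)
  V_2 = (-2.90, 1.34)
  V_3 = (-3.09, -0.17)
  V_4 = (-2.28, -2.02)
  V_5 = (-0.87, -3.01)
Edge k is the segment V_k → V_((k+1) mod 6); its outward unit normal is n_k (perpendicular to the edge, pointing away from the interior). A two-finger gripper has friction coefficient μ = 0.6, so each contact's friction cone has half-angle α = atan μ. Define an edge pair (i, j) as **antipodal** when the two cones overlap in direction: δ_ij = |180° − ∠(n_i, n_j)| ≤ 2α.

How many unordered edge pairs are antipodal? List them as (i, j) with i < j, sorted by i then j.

α = atan 0.6 = 30.96°;  2α = 61.93°
n_0 = (+0.7140, +0.7001)
n_1 = (-0.3427, +0.9395)
n_2 = (-0.9922, +0.1248)
n_3 = (-0.9160, -0.4011)
n_4 = (-0.5746, -0.8184)
n_5 = (+0.7665, -0.6423)
  (0,1): δ = 114.40°  ·
  (0,2): δ = 51.61°  ✓
  (0,3): δ = 20.79°  ✓
  (0,4): δ = 10.49°  ✓
  (0,5): δ = 95.60°  ·
  (1,2): δ = 117.21°  ·
  (1,3): δ = 86.39°  ·
  (1,4): δ = 55.11°  ✓
  (1,5): δ = 30.00°  ✓
  (2,3): δ = 149.18°  ·
  (2,4): δ = 117.90°  ·
  (2,5): δ = 32.79°  ✓
  (3,4): δ = 148.72°  ·
  (3,5): δ = 63.61°  ·
  (4,5): δ = 94.89°  ·
antipodal pairs: 6

count = 6; pairs: (0,2), (0,3), (0,4), (1,4), (1,5), (2,5)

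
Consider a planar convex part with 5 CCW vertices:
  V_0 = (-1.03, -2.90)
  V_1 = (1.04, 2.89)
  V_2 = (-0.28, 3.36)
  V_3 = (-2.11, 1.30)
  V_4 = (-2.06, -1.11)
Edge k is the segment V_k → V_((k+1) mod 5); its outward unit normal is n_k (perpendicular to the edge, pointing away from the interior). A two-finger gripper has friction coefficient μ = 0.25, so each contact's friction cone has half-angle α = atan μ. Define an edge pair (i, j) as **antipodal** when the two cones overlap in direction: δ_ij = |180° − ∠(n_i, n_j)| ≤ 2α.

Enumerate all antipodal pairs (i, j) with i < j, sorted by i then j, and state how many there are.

count = 2; pairs: (0,2), (0,3)

α = atan 0.25 = 14.04°;  2α = 28.07°
n_0 = (+0.9416, -0.3366)
n_1 = (+0.3354, +0.9421)
n_2 = (-0.7476, +0.6641)
n_3 = (-0.9998, -0.0207)
n_4 = (-0.8667, -0.4987)
  (0,1): δ = 89.93°  ·
  (0,2): δ = 21.94°  ✓
  (0,3): δ = 20.86°  ✓
  (0,4): δ = 49.59°  ·
  (1,2): δ = 112.02°  ·
  (1,3): δ = 69.21°  ·
  (1,4): δ = 40.48°  ·
  (2,3): δ = 137.20°  ·
  (2,4): δ = 108.47°  ·
  (3,4): δ = 151.27°  ·
antipodal pairs: 2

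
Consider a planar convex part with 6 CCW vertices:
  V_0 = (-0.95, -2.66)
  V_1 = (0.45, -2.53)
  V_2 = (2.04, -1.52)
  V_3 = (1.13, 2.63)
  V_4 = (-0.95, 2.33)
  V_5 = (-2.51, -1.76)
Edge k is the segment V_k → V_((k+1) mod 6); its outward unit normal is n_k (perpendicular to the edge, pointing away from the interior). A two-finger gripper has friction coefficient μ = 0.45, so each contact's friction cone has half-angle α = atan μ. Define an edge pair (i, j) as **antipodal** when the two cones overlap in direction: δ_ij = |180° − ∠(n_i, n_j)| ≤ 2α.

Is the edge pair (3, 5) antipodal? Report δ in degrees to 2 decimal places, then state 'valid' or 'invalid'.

δ = 38.19°, valid

α = atan 0.45 = 24.23°;  2α = 48.46°
edge 3: e_3 = (-2.08, -0.30);  n_3 = (-0.1428, +0.9898)
edge 5: e_5 = (+1.56, -0.90);  n_5 = (-0.4997, -0.8662)
∠(n_3, n_5) = 141.81°
δ = |180° − 141.81°| = 38.19°
38.19° ≤ 2α = 48.46°  →  valid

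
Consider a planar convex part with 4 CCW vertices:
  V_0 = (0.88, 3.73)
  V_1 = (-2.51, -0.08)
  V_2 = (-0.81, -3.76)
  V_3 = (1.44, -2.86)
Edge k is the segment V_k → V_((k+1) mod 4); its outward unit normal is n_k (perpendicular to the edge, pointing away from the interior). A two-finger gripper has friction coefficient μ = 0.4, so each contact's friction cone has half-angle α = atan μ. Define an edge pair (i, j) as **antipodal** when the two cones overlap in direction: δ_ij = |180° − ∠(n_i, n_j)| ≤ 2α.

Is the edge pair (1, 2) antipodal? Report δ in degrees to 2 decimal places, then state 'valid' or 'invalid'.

α = atan 0.4 = 21.80°;  2α = 43.60°
edge 1: e_1 = (+1.70, -3.68);  n_1 = (-0.9078, -0.4194)
edge 2: e_2 = (+2.25, +0.90);  n_2 = (+0.3714, -0.9285)
∠(n_1, n_2) = 87.01°
δ = |180° − 87.01°| = 92.99°
92.99° > 2α = 43.60°  →  invalid

δ = 92.99°, invalid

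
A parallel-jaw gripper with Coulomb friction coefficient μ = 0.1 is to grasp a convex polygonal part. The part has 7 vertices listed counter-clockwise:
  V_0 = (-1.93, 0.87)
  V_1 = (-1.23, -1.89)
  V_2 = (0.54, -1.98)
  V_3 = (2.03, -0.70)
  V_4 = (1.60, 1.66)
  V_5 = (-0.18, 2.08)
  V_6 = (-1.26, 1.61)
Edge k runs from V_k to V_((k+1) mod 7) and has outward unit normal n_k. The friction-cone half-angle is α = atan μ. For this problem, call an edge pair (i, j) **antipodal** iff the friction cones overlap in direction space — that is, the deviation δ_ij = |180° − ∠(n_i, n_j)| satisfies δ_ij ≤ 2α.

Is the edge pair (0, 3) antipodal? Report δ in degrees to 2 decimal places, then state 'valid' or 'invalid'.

α = atan 0.1 = 5.71°;  2α = 11.42°
edge 0: e_0 = (+0.70, -2.76);  n_0 = (-0.9693, -0.2458)
edge 3: e_3 = (-0.43, +2.36);  n_3 = (+0.9838, +0.1793)
∠(n_0, n_3) = 176.09°
δ = |180° − 176.09°| = 3.91°
3.91° ≤ 2α = 11.42°  →  valid

δ = 3.91°, valid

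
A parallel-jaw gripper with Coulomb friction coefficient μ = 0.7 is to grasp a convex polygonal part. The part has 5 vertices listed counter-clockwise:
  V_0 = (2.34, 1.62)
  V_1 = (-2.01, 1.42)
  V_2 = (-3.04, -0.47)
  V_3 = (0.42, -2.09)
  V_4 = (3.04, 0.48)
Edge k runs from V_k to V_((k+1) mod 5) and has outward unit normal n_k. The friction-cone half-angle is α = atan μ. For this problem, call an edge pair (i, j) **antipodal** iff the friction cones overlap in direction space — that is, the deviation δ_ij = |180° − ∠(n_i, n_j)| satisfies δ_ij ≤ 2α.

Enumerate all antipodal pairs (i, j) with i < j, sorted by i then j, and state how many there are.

α = atan 0.7 = 34.99°;  2α = 69.98°
n_0 = (-0.0459, +0.9989)
n_1 = (-0.8781, +0.4785)
n_2 = (-0.4240, -0.9056)
n_3 = (+0.7003, -0.7139)
n_4 = (+0.8522, +0.5233)
  (0,1): δ = 121.22°  ·
  (0,2): δ = 27.72°  ✓
  (0,3): δ = 41.82°  ✓
  (0,4): δ = 118.92°  ·
  (1,2): δ = 86.50°  ·
  (1,3): δ = 16.96°  ✓
  (1,4): δ = 60.14°  ✓
  (2,3): δ = 110.46°  ·
  (2,4): δ = 33.36°  ✓
  (3,4): δ = 102.90°  ·
antipodal pairs: 5

count = 5; pairs: (0,2), (0,3), (1,3), (1,4), (2,4)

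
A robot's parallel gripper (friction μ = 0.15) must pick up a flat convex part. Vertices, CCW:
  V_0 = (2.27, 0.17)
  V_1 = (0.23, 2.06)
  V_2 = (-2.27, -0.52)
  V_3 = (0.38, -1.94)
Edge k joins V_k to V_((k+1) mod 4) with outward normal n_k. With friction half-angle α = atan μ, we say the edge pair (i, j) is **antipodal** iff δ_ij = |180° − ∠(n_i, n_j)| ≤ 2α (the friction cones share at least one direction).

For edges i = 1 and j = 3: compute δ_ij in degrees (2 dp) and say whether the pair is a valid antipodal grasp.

α = atan 0.15 = 8.53°;  2α = 17.06°
edge 1: e_1 = (-2.50, -2.58);  n_1 = (-0.7182, +0.6959)
edge 3: e_3 = (+1.89, +2.11);  n_3 = (+0.7449, -0.6672)
∠(n_1, n_3) = 177.75°
δ = |180° − 177.75°| = 2.25°
2.25° ≤ 2α = 17.06°  →  valid

δ = 2.25°, valid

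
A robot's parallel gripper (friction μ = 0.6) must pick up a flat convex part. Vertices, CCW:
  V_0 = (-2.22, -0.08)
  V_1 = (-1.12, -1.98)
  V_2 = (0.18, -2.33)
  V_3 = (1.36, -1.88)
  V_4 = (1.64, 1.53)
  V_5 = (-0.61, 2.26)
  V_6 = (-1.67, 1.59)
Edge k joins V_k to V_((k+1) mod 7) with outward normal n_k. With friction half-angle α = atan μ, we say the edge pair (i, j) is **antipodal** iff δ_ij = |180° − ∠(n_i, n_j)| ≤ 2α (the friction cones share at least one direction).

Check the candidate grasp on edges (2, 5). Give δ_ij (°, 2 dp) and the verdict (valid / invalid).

δ = 11.42°, valid

α = atan 0.6 = 30.96°;  2α = 61.93°
edge 2: e_2 = (+1.18, +0.45);  n_2 = (+0.3563, -0.9344)
edge 5: e_5 = (-1.06, -0.67);  n_5 = (-0.5343, +0.8453)
∠(n_2, n_5) = 168.58°
δ = |180° − 168.58°| = 11.42°
11.42° ≤ 2α = 61.93°  →  valid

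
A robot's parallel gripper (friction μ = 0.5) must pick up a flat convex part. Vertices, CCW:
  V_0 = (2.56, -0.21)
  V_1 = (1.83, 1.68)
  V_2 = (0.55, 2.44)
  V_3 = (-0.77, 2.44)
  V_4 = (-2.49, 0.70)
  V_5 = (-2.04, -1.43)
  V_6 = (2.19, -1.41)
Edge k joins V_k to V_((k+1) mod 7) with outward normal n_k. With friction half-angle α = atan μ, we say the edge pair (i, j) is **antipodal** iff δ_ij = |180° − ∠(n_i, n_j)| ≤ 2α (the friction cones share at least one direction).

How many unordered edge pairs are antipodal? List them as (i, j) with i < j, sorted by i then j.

count = 7; pairs: (0,4), (1,4), (1,5), (2,5), (3,5), (3,6), (4,6)

α = atan 0.5 = 26.57°;  2α = 53.13°
n_0 = (+0.9328, +0.3603)
n_1 = (+0.5105, +0.8599)
n_2 = (+0.0000, +1.0000)
n_3 = (-0.7112, +0.7030)
n_4 = (-0.9784, -0.2067)
n_5 = (+0.0047, -1.0000)
n_6 = (+0.9556, -0.2946)
  (0,1): δ = 141.82°  ·
  (0,2): δ = 111.12°  ·
  (0,3): δ = 65.79°  ·
  (0,4): δ = 9.19°  ✓
  (0,5): δ = 69.15°  ·
  (0,6): δ = 141.75°  ·
  (1,2): δ = 149.30°  ·
  (1,3): δ = 103.97°  ·
  (1,4): δ = 47.37°  ✓
  (1,5): δ = 30.97°  ✓
  (1,6): δ = 103.56°  ·
  (2,3): δ = 134.67°  ·
  (2,4): δ = 78.07°  ·
  (2,5): δ = 0.27°  ✓
  (2,6): δ = 72.86°  ·
  (3,4): δ = 123.40°  ·
  (3,5): δ = 45.06°  ✓
  (3,6): δ = 27.53°  ✓
  (4,5): δ = 101.66°  ·
  (4,6): δ = 29.07°  ✓
  (5,6): δ = 107.41°  ·
antipodal pairs: 7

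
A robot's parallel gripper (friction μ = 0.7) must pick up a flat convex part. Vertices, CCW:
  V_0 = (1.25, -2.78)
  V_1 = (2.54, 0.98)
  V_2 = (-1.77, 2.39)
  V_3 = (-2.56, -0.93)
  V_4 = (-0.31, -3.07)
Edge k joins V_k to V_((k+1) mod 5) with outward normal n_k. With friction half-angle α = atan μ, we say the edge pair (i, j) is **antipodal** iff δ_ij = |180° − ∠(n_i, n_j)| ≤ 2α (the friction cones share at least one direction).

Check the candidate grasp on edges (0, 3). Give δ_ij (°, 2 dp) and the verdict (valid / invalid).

δ = 65.37°, valid

α = atan 0.7 = 34.99°;  2α = 69.98°
edge 0: e_0 = (+1.29, +3.76);  n_0 = (+0.9459, -0.3245)
edge 3: e_3 = (+2.25, -2.14);  n_3 = (-0.6892, -0.7246)
∠(n_0, n_3) = 114.63°
δ = |180° − 114.63°| = 65.37°
65.37° ≤ 2α = 69.98°  →  valid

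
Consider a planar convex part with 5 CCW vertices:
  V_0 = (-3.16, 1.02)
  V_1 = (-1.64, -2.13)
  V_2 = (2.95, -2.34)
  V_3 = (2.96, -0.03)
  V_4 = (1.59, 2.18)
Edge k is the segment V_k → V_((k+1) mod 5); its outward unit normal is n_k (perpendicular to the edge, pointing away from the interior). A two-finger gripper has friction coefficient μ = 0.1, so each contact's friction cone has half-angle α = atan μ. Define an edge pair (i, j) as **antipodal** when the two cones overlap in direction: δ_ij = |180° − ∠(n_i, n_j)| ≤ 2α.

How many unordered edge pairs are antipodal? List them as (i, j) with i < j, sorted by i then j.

count = 1; pairs: (0,3)

α = atan 0.1 = 5.71°;  2α = 11.42°
n_0 = (-0.9006, -0.4346)
n_1 = (-0.0457, -0.9990)
n_2 = (+1.0000, -0.0043)
n_3 = (+0.8499, +0.5269)
n_4 = (-0.2372, +0.9715)
  (0,1): δ = 118.38°  ·
  (0,2): δ = 26.01°  ·
  (0,3): δ = 6.04°  ✓
  (0,4): δ = 77.96°  ·
  (1,2): δ = 87.63°  ·
  (1,3): δ = 55.59°  ·
  (1,4): δ = 16.34°  ·
  (2,3): δ = 147.96°  ·
  (2,4): δ = 76.03°  ·
  (3,4): δ = 108.07°  ·
antipodal pairs: 1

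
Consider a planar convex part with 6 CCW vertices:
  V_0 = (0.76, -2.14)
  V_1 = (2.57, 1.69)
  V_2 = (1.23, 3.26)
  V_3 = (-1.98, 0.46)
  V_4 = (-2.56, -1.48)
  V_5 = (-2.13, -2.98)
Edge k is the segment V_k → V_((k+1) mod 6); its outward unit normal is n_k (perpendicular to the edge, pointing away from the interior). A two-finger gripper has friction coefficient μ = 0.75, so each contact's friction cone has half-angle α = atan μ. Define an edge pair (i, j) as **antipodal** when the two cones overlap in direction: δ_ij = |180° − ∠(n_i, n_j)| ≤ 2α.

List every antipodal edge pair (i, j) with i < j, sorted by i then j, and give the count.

α = atan 0.75 = 36.87°;  2α = 73.74°
n_0 = (+0.9041, -0.4273)
n_1 = (+0.7606, +0.6492)
n_2 = (-0.6573, +0.7536)
n_3 = (-0.9581, +0.2864)
n_4 = (-0.9613, -0.2756)
n_5 = (+0.2791, -0.9603)
  (0,1): δ = 114.22°  ·
  (0,2): δ = 23.61°  ✓
  (0,3): δ = 8.65°  ✓
  (0,4): δ = 41.29°  ✓
  (0,5): δ = 131.50°  ·
  (1,2): δ = 89.38°  ·
  (1,3): δ = 57.13°  ✓
  (1,4): δ = 24.49°  ✓
  (1,5): δ = 65.73°  ✓
  (2,3): δ = 147.74°  ·
  (2,4): δ = 115.10°  ·
  (2,5): δ = 24.89°  ✓
  (3,4): δ = 147.36°  ·
  (3,5): δ = 57.15°  ✓
  (4,5): δ = 89.79°  ·
antipodal pairs: 8

count = 8; pairs: (0,2), (0,3), (0,4), (1,3), (1,4), (1,5), (2,5), (3,5)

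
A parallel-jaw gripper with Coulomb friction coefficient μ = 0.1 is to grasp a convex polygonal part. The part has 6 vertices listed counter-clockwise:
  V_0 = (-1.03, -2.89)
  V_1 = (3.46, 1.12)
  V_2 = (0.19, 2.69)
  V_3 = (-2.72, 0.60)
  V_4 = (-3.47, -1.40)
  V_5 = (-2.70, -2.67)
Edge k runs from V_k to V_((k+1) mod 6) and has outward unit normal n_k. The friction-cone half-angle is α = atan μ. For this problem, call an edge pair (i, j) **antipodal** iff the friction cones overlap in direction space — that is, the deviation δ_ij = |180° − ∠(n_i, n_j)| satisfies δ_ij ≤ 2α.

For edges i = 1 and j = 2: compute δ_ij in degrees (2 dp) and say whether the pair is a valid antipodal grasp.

α = atan 0.1 = 5.71°;  2α = 11.42°
edge 1: e_1 = (-3.27, +1.57);  n_1 = (+0.4328, +0.9015)
edge 2: e_2 = (-2.91, -2.09);  n_2 = (-0.5833, +0.8122)
∠(n_1, n_2) = 61.33°
δ = |180° − 61.33°| = 118.67°
118.67° > 2α = 11.42°  →  invalid

δ = 118.67°, invalid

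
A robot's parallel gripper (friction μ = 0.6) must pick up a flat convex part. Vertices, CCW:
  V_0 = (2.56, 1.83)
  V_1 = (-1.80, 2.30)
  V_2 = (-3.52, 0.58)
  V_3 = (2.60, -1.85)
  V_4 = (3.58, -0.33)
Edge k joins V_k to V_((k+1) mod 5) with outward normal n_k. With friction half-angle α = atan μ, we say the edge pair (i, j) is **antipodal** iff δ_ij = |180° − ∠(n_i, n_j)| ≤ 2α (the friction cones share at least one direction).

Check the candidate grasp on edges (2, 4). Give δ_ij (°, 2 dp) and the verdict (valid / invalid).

α = atan 0.6 = 30.96°;  2α = 61.93°
edge 2: e_2 = (+6.12, -2.43);  n_2 = (-0.3690, -0.9294)
edge 4: e_4 = (-1.02, +2.16);  n_4 = (+0.9042, +0.4270)
∠(n_2, n_4) = 136.93°
δ = |180° − 136.93°| = 43.07°
43.07° ≤ 2α = 61.93°  →  valid

δ = 43.07°, valid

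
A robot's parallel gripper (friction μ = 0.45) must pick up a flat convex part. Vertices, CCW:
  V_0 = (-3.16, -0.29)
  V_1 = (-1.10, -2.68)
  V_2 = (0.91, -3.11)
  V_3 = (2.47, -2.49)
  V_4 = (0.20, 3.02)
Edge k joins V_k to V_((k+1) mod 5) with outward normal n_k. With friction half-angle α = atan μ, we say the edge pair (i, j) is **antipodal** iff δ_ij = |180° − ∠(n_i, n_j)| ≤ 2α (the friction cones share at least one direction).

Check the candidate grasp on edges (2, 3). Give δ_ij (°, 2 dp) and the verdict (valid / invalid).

α = atan 0.45 = 24.23°;  2α = 48.46°
edge 2: e_2 = (+1.56, +0.62);  n_2 = (+0.3693, -0.9293)
edge 3: e_3 = (-2.27, +5.51);  n_3 = (+0.9246, +0.3809)
∠(n_2, n_3) = 90.72°
δ = |180° − 90.72°| = 89.28°
89.28° > 2α = 48.46°  →  invalid

δ = 89.28°, invalid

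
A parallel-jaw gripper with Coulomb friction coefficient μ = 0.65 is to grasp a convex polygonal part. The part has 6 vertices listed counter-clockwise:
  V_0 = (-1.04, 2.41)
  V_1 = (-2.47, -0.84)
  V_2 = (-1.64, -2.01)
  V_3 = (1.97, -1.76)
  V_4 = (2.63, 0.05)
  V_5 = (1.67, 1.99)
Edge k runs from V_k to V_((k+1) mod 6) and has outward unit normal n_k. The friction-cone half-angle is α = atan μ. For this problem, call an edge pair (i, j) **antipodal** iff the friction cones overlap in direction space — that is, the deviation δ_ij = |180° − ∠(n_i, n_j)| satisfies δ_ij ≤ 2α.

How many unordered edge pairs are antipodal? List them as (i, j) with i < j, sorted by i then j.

count = 7; pairs: (0,2), (0,3), (0,4), (1,3), (1,4), (1,5), (2,5)

α = atan 0.65 = 33.02°;  2α = 66.05°
n_0 = (-0.9153, +0.4027)
n_1 = (-0.8156, -0.5786)
n_2 = (+0.0691, -0.9976)
n_3 = (+0.9395, -0.3426)
n_4 = (+0.8963, +0.4435)
n_5 = (+0.1532, +0.9882)
  (0,1): δ = 120.90°  ·
  (0,2): δ = 62.29°  ✓
  (0,3): δ = 3.72°  ✓
  (0,4): δ = 50.08°  ✓
  (0,5): δ = 104.94°  ·
  (1,2): δ = 121.39°  ·
  (1,3): δ = 55.39°  ✓
  (1,4): δ = 9.02°  ✓
  (1,5): δ = 45.84°  ✓
  (2,3): δ = 114.00°  ·
  (2,4): δ = 67.63°  ·
  (2,5): δ = 12.77°  ✓
  (3,4): δ = 133.64°  ·
  (3,5): δ = 78.78°  ·
  (4,5): δ = 125.14°  ·
antipodal pairs: 7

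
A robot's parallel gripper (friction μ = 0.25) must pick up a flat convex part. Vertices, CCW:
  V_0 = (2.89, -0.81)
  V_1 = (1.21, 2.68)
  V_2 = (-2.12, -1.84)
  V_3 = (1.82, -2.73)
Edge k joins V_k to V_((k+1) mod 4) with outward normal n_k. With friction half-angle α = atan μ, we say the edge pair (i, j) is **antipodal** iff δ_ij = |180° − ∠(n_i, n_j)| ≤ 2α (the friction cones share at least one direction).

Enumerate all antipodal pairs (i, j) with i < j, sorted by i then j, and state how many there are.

count = 1; pairs: (1,3)

α = atan 0.25 = 14.04°;  2α = 28.07°
n_0 = (+0.9010, +0.4337)
n_1 = (-0.8051, +0.5931)
n_2 = (-0.2203, -0.9754)
n_3 = (+0.8735, -0.4868)
  (0,1): δ = 62.09°  ·
  (0,2): δ = 51.57°  ·
  (0,3): δ = 125.16°  ·
  (1,2): δ = 66.35°  ·
  (1,3): δ = 7.25°  ✓
  (2,3): δ = 106.40°  ·
antipodal pairs: 1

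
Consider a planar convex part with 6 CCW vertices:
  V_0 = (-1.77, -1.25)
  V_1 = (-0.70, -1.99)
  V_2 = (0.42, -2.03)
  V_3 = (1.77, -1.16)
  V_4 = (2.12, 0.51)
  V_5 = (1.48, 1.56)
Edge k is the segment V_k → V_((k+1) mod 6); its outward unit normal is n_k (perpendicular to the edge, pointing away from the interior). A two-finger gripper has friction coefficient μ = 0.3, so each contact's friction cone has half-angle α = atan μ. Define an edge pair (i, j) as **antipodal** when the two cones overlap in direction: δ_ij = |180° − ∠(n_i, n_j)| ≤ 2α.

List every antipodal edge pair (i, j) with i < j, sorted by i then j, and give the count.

α = atan 0.3 = 16.70°;  2α = 33.40°
n_0 = (-0.5688, -0.8225)
n_1 = (-0.0357, -0.9994)
n_2 = (+0.5417, -0.8406)
n_3 = (+0.9787, -0.2051)
n_4 = (+0.8539, +0.5205)
n_5 = (-0.6540, +0.7565)
  (0,1): δ = 147.38°  ·
  (0,2): δ = 112.53°  ·
  (0,3): δ = 67.17°  ·
  (0,4): δ = 23.97°  ✓
  (0,5): δ = 75.51°  ·
  (1,2): δ = 145.16°  ·
  (1,3): δ = 99.79°  ·
  (1,4): δ = 56.59°  ·
  (1,5): δ = 42.89°  ·
  (2,3): δ = 134.64°  ·
  (2,4): δ = 91.44°  ·
  (2,5): δ = 8.05°  ✓
  (3,4): δ = 136.80°  ·
  (3,5): δ = 37.32°  ·
  (4,5): δ = 80.52°  ·
antipodal pairs: 2

count = 2; pairs: (0,4), (2,5)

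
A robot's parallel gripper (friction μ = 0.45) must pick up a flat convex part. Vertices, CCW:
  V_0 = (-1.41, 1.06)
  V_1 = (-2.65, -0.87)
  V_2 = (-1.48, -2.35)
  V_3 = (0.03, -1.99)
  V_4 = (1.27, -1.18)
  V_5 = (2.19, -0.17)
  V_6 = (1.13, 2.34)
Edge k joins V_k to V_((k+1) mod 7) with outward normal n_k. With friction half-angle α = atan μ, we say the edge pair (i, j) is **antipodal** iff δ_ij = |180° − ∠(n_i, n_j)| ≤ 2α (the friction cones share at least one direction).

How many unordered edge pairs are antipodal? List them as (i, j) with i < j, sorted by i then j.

count = 7; pairs: (0,2), (0,3), (0,4), (1,5), (2,6), (3,6), (4,6)

α = atan 0.45 = 24.23°;  2α = 48.46°
n_0 = (-0.8413, +0.5405)
n_1 = (-0.7845, -0.6202)
n_2 = (+0.2319, -0.9727)
n_3 = (+0.5469, -0.8372)
n_4 = (+0.7393, -0.6734)
n_5 = (+0.9212, +0.3890)
n_6 = (-0.4500, +0.8930)
  (0,1): δ = 108.95°  ·
  (0,2): δ = 43.87°  ✓
  (0,3): δ = 24.13°  ✓
  (0,4): δ = 9.61°  ✓
  (0,5): δ = 55.62°  ·
  (0,6): δ = 149.47°  ·
  (1,2): δ = 114.92°  ·
  (1,3): δ = 95.17°  ·
  (1,4): δ = 80.66°  ·
  (1,5): δ = 15.43°  ✓
  (1,6): δ = 78.42°  ·
  (2,3): δ = 160.26°  ·
  (2,4): δ = 145.74°  ·
  (2,5): δ = 80.51°  ·
  (2,6): δ = 13.34°  ✓
  (3,4): δ = 165.48°  ·
  (3,5): δ = 100.26°  ·
  (3,6): δ = 6.41°  ✓
  (4,5): δ = 114.78°  ·
  (4,6): δ = 20.92°  ✓
  (5,6): δ = 86.15°  ·
antipodal pairs: 7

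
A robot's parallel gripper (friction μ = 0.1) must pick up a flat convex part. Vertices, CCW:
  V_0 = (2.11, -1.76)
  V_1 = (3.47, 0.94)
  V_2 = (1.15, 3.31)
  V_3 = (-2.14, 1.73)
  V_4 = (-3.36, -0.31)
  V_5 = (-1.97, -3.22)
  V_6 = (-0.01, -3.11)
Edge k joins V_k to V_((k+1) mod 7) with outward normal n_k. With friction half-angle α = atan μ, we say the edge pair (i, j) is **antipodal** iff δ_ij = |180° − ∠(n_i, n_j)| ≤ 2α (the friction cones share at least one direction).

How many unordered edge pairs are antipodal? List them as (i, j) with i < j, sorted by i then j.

count = 2; pairs: (0,3), (2,6)

α = atan 0.1 = 5.71°;  2α = 11.42°
n_0 = (+0.8931, -0.4499)
n_1 = (+0.7146, +0.6995)
n_2 = (-0.4329, +0.9014)
n_3 = (-0.8582, +0.5133)
n_4 = (-0.9023, -0.4310)
n_5 = (+0.0560, -0.9984)
n_6 = (+0.5371, -0.8435)
  (0,1): δ = 108.88°  ·
  (0,2): δ = 37.61°  ·
  (0,3): δ = 4.15°  ✓
  (0,4): δ = 52.27°  ·
  (0,5): δ = 119.95°  ·
  (0,6): δ = 149.22°  ·
  (1,2): δ = 108.74°  ·
  (1,3): δ = 75.27°  ·
  (1,4): δ = 18.86°  ·
  (1,5): δ = 48.82°  ·
  (1,6): δ = 78.10°  ·
  (2,3): δ = 146.53°  ·
  (2,4): δ = 90.12°  ·
  (2,5): δ = 22.44°  ·
  (2,6): δ = 6.84°  ✓
  (3,4): δ = 123.59°  ·
  (3,5): δ = 55.91°  ·
  (3,6): δ = 26.63°  ·
  (4,5): δ = 112.32°  ·
  (4,6): δ = 83.04°  ·
  (5,6): δ = 150.72°  ·
antipodal pairs: 2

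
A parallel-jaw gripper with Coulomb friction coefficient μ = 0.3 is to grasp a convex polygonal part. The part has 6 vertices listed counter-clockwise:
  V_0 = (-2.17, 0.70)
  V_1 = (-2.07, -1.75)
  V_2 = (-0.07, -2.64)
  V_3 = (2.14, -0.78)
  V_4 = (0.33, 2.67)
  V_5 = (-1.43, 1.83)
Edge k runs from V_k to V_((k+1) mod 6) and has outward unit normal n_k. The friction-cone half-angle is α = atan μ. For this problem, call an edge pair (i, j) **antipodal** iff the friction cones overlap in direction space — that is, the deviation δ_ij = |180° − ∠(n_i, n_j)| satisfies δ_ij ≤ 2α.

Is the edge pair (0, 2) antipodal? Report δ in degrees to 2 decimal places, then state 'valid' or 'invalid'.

δ = 52.25°, invalid

α = atan 0.3 = 16.70°;  2α = 33.40°
edge 0: e_0 = (+0.10, -2.45);  n_0 = (-0.9992, -0.0408)
edge 2: e_2 = (+2.21, +1.86);  n_2 = (+0.6439, -0.7651)
∠(n_0, n_2) = 127.75°
δ = |180° − 127.75°| = 52.25°
52.25° > 2α = 33.40°  →  invalid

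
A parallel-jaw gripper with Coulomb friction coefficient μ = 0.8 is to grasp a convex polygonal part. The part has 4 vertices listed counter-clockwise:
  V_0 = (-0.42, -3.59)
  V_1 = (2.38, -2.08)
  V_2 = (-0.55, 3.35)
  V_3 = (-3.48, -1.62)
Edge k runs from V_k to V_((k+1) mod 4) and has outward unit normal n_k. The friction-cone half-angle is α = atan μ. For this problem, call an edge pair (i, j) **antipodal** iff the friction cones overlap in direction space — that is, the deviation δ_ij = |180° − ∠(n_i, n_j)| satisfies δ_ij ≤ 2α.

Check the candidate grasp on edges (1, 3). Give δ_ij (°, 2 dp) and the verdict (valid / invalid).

α = atan 0.8 = 38.66°;  2α = 77.32°
edge 1: e_1 = (-2.93, +5.43);  n_1 = (+0.8801, +0.4749)
edge 3: e_3 = (+3.06, -1.97);  n_3 = (-0.5413, -0.8408)
∠(n_1, n_3) = 151.12°
δ = |180° − 151.12°| = 28.88°
28.88° ≤ 2α = 77.32°  →  valid

δ = 28.88°, valid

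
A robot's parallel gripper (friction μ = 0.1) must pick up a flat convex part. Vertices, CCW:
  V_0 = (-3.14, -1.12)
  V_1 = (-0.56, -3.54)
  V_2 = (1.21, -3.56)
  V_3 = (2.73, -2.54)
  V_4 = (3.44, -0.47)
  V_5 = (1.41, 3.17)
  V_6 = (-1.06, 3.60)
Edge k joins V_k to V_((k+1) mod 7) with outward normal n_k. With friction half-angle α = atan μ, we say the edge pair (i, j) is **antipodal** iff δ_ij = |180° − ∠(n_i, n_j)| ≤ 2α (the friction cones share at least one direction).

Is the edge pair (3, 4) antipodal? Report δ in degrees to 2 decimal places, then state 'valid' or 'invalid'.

α = atan 0.1 = 5.71°;  2α = 11.42°
edge 3: e_3 = (+0.71, +2.07);  n_3 = (+0.9459, -0.3244)
edge 4: e_4 = (-2.03, +3.64);  n_4 = (+0.8734, +0.4871)
∠(n_3, n_4) = 48.08°
δ = |180° − 48.08°| = 131.92°
131.92° > 2α = 11.42°  →  invalid

δ = 131.92°, invalid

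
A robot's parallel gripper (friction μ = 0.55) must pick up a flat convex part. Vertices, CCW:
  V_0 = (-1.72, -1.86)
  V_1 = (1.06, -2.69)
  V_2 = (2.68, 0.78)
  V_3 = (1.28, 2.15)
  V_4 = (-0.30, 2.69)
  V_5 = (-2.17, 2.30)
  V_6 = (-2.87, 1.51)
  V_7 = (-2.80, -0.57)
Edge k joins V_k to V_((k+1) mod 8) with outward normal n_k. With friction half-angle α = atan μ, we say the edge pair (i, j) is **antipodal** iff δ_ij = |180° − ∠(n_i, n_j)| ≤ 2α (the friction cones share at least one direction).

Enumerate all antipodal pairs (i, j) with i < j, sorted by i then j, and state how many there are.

α = atan 0.55 = 28.81°;  2α = 57.62°
n_0 = (-0.2861, -0.9582)
n_1 = (+0.9061, -0.4230)
n_2 = (+0.6994, +0.7147)
n_3 = (+0.3234, +0.9463)
n_4 = (-0.2042, +0.9789)
n_5 = (-0.7485, +0.6632)
n_6 = (-0.9994, -0.0336)
n_7 = (-0.7668, -0.6419)
  (0,1): δ = 98.40°  ·
  (0,2): δ = 27.76°  ✓
  (0,3): δ = 2.25°  ✓
  (0,4): δ = 28.40°  ✓
  (0,5): δ = 65.08°  ·
  (0,6): δ = 108.55°  ·
  (0,7): δ = 146.56°  ·
  (1,2): δ = 109.35°  ·
  (1,3): δ = 83.84°  ·
  (1,4): δ = 53.19°  ✓
  (1,5): δ = 16.52°  ✓
  (1,6): δ = 26.95°  ✓
  (1,7): δ = 64.96°  ·
  (2,3): δ = 154.49°  ·
  (2,4): δ = 123.84°  ·
  (2,5): δ = 87.16°  ·
  (2,6): δ = 43.69°  ✓
  (2,7): δ = 5.68°  ✓
  (3,4): δ = 149.35°  ·
  (3,5): δ = 112.67°  ·
  (3,6): δ = 69.20°  ·
  (3,7): δ = 31.19°  ✓
  (4,5): δ = 143.32°  ·
  (4,6): δ = 99.85°  ·
  (4,7): δ = 61.84°  ·
  (5,6): δ = 136.53°  ·
  (5,7): δ = 98.52°  ·
  (6,7): δ = 141.99°  ·
antipodal pairs: 9

count = 9; pairs: (0,2), (0,3), (0,4), (1,4), (1,5), (1,6), (2,6), (2,7), (3,7)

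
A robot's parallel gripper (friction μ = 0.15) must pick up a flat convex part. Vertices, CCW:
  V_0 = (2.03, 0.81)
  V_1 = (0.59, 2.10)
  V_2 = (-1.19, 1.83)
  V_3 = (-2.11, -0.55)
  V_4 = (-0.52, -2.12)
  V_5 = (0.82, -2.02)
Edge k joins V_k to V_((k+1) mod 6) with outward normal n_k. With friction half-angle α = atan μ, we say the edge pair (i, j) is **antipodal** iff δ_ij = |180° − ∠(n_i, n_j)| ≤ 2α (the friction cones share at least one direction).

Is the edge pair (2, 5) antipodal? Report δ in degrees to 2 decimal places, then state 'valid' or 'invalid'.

α = atan 0.15 = 8.53°;  2α = 17.06°
edge 2: e_2 = (-0.92, -2.38);  n_2 = (-0.9327, +0.3606)
edge 5: e_5 = (+1.21, +2.83);  n_5 = (+0.9195, -0.3931)
∠(n_2, n_5) = 177.98°
δ = |180° − 177.98°| = 2.02°
2.02° ≤ 2α = 17.06°  →  valid

δ = 2.02°, valid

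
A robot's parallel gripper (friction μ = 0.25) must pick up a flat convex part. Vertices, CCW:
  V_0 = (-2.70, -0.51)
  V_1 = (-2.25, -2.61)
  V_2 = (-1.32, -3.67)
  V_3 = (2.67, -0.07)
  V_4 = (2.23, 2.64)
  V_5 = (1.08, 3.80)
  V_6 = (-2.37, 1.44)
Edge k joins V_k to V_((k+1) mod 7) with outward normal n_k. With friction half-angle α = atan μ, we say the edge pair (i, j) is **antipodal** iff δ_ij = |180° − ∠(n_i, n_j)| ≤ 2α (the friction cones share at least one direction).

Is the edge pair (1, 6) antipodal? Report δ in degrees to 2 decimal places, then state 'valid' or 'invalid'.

α = atan 0.25 = 14.04°;  2α = 28.07°
edge 1: e_1 = (+0.93, -1.06);  n_1 = (-0.7517, -0.6595)
edge 6: e_6 = (-0.33, -1.95);  n_6 = (-0.9860, +0.1669)
∠(n_1, n_6) = 50.87°
δ = |180° − 50.87°| = 129.13°
129.13° > 2α = 28.07°  →  invalid

δ = 129.13°, invalid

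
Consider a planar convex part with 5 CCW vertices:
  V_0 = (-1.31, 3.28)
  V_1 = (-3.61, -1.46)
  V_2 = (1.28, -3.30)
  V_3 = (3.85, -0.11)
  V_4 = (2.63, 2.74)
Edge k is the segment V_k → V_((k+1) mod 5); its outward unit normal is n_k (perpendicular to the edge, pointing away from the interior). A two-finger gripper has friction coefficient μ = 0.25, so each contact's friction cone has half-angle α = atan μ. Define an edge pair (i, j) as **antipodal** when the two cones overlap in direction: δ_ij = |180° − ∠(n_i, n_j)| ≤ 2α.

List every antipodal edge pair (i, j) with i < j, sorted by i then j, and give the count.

count = 2; pairs: (0,2), (1,4)

α = atan 0.25 = 14.04°;  2α = 28.07°
n_0 = (-0.8997, +0.4366)
n_1 = (-0.3522, -0.9359)
n_2 = (+0.7787, -0.6274)
n_3 = (+0.9193, +0.3935)
n_4 = (+0.1358, +0.9907)
  (0,1): δ = 84.74°  ·
  (0,2): δ = 12.97°  ✓
  (0,3): δ = 49.06°  ·
  (0,4): δ = 108.08°  ·
  (1,2): δ = 108.24°  ·
  (1,3): δ = 46.21°  ·
  (1,4): δ = 12.82°  ✓
  (2,3): δ = 117.97°  ·
  (2,4): δ = 58.95°  ·
  (3,4): δ = 120.98°  ·
antipodal pairs: 2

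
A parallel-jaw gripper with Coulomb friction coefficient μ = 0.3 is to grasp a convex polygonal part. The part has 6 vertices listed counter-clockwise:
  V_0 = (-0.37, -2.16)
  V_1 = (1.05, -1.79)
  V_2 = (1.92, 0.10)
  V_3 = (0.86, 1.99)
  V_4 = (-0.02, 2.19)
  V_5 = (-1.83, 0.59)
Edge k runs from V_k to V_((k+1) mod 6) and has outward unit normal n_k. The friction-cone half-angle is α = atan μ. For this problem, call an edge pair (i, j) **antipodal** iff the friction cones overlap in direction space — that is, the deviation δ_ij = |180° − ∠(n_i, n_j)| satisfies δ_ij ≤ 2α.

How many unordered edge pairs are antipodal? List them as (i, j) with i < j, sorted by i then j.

α = atan 0.3 = 16.70°;  2α = 33.40°
n_0 = (+0.2521, -0.9677)
n_1 = (+0.9084, -0.4181)
n_2 = (+0.8722, +0.4892)
n_3 = (+0.2216, +0.9751)
n_4 = (-0.6623, +0.7492)
n_5 = (-0.8832, -0.4689)
  (0,1): δ = 129.32°  ·
  (0,2): δ = 75.32°  ·
  (0,3): δ = 27.41°  ✓
  (0,4): δ = 26.87°  ✓
  (0,5): δ = 103.36°  ·
  (1,2): δ = 126.00°  ·
  (1,3): δ = 78.09°  ·
  (1,4): δ = 23.81°  ✓
  (1,5): δ = 52.68°  ·
  (2,3): δ = 132.09°  ·
  (2,4): δ = 77.81°  ·
  (2,5): δ = 1.32°  ✓
  (3,4): δ = 125.72°  ·
  (3,5): δ = 49.23°  ·
  (4,5): δ = 103.51°  ·
antipodal pairs: 4

count = 4; pairs: (0,3), (0,4), (1,4), (2,5)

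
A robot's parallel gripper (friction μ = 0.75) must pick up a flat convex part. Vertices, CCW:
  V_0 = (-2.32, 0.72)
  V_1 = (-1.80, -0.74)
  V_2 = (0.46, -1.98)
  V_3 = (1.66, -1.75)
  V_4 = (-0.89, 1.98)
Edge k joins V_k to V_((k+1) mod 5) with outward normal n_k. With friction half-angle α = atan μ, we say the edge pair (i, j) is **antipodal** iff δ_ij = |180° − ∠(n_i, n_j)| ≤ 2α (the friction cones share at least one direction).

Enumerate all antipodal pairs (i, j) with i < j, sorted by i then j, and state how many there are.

α = atan 0.75 = 36.87°;  2α = 73.74°
n_0 = (-0.9420, -0.3355)
n_1 = (-0.4810, -0.8767)
n_2 = (+0.1882, -0.9821)
n_3 = (+0.8255, +0.5644)
n_4 = (-0.6611, +0.7503)
  (0,1): δ = 138.36°  ·
  (0,2): δ = 98.75°  ·
  (0,3): δ = 14.75°  ✓
  (0,4): δ = 111.78°  ·
  (1,2): δ = 140.40°  ·
  (1,3): δ = 26.89°  ✓
  (1,4): δ = 70.14°  ✓
  (2,3): δ = 66.49°  ✓
  (2,4): δ = 30.53°  ✓
  (3,4): δ = 82.97°  ·
antipodal pairs: 5

count = 5; pairs: (0,3), (1,3), (1,4), (2,3), (2,4)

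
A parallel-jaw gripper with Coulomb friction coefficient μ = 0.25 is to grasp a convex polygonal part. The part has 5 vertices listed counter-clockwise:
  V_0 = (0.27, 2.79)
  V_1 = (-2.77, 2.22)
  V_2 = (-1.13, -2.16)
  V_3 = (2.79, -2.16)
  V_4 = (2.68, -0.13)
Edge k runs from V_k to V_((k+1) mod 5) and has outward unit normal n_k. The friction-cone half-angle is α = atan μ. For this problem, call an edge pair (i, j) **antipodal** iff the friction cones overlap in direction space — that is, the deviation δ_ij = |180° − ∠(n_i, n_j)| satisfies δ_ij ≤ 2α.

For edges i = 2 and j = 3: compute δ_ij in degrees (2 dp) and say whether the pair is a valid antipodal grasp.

α = atan 0.25 = 14.04°;  2α = 28.07°
edge 2: e_2 = (+3.92, +0.00);  n_2 = (+0.0000, -1.0000)
edge 3: e_3 = (-0.11, +2.03);  n_3 = (+0.9985, +0.0541)
∠(n_2, n_3) = 93.10°
δ = |180° − 93.10°| = 86.90°
86.90° > 2α = 28.07°  →  invalid

δ = 86.90°, invalid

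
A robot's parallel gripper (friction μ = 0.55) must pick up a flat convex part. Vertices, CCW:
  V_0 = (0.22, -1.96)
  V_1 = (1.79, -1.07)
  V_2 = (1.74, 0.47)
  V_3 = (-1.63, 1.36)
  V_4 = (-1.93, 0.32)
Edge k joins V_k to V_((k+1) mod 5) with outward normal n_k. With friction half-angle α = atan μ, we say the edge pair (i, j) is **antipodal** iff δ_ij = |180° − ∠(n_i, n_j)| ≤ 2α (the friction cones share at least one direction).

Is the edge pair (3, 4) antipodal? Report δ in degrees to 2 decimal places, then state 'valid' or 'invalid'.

α = atan 0.55 = 28.81°;  2α = 57.62°
edge 3: e_3 = (-0.30, -1.04);  n_3 = (-0.9608, +0.2772)
edge 4: e_4 = (+2.15, -2.28);  n_4 = (-0.7275, -0.6861)
∠(n_3, n_4) = 59.41°
δ = |180° − 59.41°| = 120.59°
120.59° > 2α = 57.62°  →  invalid

δ = 120.59°, invalid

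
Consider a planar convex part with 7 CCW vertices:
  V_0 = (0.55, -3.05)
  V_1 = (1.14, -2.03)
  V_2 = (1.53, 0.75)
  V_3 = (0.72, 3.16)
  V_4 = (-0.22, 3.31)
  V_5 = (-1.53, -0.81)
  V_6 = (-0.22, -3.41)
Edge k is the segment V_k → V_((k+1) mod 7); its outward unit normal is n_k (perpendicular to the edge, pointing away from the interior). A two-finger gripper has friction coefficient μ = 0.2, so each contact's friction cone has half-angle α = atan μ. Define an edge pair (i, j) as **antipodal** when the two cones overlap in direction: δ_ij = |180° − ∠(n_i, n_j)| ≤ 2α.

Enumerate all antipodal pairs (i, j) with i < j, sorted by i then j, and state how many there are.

α = atan 0.2 = 11.31°;  2α = 22.62°
n_0 = (+0.8656, -0.5007)
n_1 = (+0.9903, -0.1389)
n_2 = (+0.9479, +0.3186)
n_3 = (+0.1576, +0.9875)
n_4 = (-0.9530, +0.3030)
n_5 = (-0.8930, -0.4500)
n_6 = (+0.4235, -0.9059)
  (0,1): δ = 157.94°  ·
  (0,2): δ = 131.38°  ·
  (0,3): δ = 69.02°  ·
  (0,4): δ = 12.41°  ✓
  (0,5): δ = 56.79°  ·
  (0,6): δ = 145.10°  ·
  (1,2): δ = 153.44°  ·
  (1,3): δ = 91.08°  ·
  (1,4): δ = 9.65°  ✓
  (1,5): δ = 34.73°  ·
  (1,6): δ = 123.04°  ·
  (2,3): δ = 117.64°  ·
  (2,4): δ = 36.22°  ·
  (2,5): δ = 8.16°  ✓
  (2,6): δ = 96.48°  ·
  (3,4): δ = 98.57°  ·
  (3,5): δ = 54.19°  ·
  (3,6): δ = 34.12°  ·
  (4,5): δ = 135.62°  ·
  (4,6): δ = 47.30°  ·
  (5,6): δ = 91.68°  ·
antipodal pairs: 3

count = 3; pairs: (0,4), (1,4), (2,5)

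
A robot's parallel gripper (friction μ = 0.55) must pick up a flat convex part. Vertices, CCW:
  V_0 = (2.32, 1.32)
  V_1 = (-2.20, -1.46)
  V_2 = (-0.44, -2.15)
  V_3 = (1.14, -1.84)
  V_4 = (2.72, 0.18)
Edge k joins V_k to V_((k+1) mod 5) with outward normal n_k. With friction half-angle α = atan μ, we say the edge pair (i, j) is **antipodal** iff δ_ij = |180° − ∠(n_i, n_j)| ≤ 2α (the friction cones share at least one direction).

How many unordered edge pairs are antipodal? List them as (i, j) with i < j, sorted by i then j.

count = 4; pairs: (0,1), (0,2), (0,3), (1,4)

α = atan 0.55 = 28.81°;  2α = 57.62°
n_0 = (-0.5239, +0.8518)
n_1 = (-0.3650, -0.9310)
n_2 = (+0.1925, -0.9813)
n_3 = (+0.7877, -0.6161)
n_4 = (+0.9436, +0.3311)
  (0,1): δ = 53.00°  ✓
  (0,2): δ = 20.49°  ✓
  (0,3): δ = 20.37°  ✓
  (0,4): δ = 77.74°  ·
  (1,2): δ = 147.49°  ·
  (1,3): δ = 106.62°  ·
  (1,4): δ = 49.26°  ✓
  (2,3): δ = 139.13°  ·
  (2,4): δ = 81.77°  ·
  (3,4): δ = 122.63°  ·
antipodal pairs: 4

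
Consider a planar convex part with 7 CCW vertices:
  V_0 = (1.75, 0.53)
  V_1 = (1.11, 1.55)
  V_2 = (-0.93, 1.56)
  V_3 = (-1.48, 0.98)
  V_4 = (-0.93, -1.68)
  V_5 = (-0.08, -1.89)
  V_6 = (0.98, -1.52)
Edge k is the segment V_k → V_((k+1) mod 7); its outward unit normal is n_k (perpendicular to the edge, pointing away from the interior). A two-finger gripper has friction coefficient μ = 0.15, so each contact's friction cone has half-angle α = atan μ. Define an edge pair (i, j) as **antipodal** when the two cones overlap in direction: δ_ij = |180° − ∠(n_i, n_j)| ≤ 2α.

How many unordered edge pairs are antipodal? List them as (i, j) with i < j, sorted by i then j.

count = 1; pairs: (1,4)

α = atan 0.15 = 8.53°;  2α = 17.06°
n_0 = (+0.8471, +0.5315)
n_1 = (+0.0049, +1.0000)
n_2 = (-0.7256, +0.6881)
n_3 = (-0.9793, -0.2025)
n_4 = (-0.2398, -0.9708)
n_5 = (+0.3296, -0.9441)
n_6 = (+0.9361, -0.3516)
  (0,1): δ = 122.39°  ·
  (0,2): δ = 75.59°  ·
  (0,3): δ = 20.42°  ·
  (0,4): δ = 44.02°  ·
  (0,5): δ = 77.14°  ·
  (0,6): δ = 127.31°  ·
  (1,2): δ = 133.20°  ·
  (1,3): δ = 78.04°  ·
  (1,4): δ = 13.60°  ✓
  (1,5): δ = 19.52°  ·
  (1,6): δ = 69.69°  ·
  (2,3): δ = 124.84°  ·
  (2,4): δ = 60.40°  ·
  (2,5): δ = 27.28°  ·
  (2,6): δ = 22.89°  ·
  (3,4): δ = 115.56°  ·
  (3,5): δ = 82.44°  ·
  (3,6): δ = 32.27°  ·
  (4,5): δ = 146.88°  ·
  (4,6): δ = 96.71°  ·
  (5,6): δ = 129.83°  ·
antipodal pairs: 1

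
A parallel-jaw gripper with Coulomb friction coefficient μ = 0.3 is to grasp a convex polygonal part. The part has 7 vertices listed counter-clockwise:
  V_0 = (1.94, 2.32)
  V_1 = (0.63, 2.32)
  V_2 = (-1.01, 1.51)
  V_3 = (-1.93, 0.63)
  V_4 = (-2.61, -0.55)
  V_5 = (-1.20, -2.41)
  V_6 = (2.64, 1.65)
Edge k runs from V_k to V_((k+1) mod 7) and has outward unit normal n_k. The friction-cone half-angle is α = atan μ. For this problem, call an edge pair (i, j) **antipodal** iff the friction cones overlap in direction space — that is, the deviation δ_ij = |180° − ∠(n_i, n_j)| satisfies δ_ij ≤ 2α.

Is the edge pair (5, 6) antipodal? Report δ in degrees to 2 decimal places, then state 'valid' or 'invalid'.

δ = 90.34°, invalid

α = atan 0.3 = 16.70°;  2α = 33.40°
edge 5: e_5 = (+3.84, +4.06);  n_5 = (+0.7265, -0.6871)
edge 6: e_6 = (-0.70, +0.67);  n_6 = (+0.6915, +0.7224)
∠(n_5, n_6) = 89.66°
δ = |180° − 89.66°| = 90.34°
90.34° > 2α = 33.40°  →  invalid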